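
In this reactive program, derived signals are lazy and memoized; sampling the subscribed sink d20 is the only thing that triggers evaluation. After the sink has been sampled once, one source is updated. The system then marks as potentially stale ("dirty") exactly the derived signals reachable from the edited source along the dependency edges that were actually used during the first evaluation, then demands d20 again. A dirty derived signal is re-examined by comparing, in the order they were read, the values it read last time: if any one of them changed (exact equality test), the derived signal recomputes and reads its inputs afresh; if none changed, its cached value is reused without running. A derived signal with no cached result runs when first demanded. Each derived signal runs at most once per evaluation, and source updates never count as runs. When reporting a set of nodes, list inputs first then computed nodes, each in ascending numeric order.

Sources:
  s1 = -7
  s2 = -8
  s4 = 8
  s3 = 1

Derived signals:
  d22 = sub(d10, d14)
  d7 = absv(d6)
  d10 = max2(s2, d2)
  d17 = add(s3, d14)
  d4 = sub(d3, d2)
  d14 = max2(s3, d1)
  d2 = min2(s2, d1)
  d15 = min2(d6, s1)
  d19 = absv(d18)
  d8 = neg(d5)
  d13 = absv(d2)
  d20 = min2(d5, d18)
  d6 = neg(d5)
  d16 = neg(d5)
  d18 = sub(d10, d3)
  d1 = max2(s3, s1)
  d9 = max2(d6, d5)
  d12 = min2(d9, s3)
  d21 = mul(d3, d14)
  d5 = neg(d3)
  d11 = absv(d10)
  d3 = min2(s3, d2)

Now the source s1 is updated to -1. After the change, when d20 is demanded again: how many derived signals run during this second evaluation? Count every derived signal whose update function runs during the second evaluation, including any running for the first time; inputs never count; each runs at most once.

1 derived signals run: d1.
Note the absorption at d1: it re-runs yet its value is the same, leaving the output's value untouched.

First demand of the output computes:
  d1 = max2(1, -7) = 1
  d2 = min2(-8, 1) = -8
  d3 = min2(1, -8) = -8
  d5 = neg(-8) = 8
  d10 = max2(-8, -8) = -8
  d18 = sub(-8, -8) = 0
  d20 = min2(8, 0) = 0

After the edit, cleaning proceeds:
  d1: a read changed (s1 -7->-1) — executes, giving 1 — identical to its old value.
  d2: dirty, but its reads are unchanged (s2 unchanged, d1 unchanged); cached -8 stands.
  d3: dirty, but its reads are unchanged (s3 unchanged, d2 unchanged); cached -8 stands.
  d5: dirty, but its reads are unchanged (d3 unchanged); cached 8 stands.
  d10: dirty, but its reads are unchanged (s2 unchanged, d2 unchanged); cached -8 stands.
  d18: dirty, but its reads are unchanged (d10 unchanged, d3 unchanged); cached 0 stands.
  d20: dirty, but its reads are unchanged (d5 unchanged, d18 unchanged); cached 0 stands.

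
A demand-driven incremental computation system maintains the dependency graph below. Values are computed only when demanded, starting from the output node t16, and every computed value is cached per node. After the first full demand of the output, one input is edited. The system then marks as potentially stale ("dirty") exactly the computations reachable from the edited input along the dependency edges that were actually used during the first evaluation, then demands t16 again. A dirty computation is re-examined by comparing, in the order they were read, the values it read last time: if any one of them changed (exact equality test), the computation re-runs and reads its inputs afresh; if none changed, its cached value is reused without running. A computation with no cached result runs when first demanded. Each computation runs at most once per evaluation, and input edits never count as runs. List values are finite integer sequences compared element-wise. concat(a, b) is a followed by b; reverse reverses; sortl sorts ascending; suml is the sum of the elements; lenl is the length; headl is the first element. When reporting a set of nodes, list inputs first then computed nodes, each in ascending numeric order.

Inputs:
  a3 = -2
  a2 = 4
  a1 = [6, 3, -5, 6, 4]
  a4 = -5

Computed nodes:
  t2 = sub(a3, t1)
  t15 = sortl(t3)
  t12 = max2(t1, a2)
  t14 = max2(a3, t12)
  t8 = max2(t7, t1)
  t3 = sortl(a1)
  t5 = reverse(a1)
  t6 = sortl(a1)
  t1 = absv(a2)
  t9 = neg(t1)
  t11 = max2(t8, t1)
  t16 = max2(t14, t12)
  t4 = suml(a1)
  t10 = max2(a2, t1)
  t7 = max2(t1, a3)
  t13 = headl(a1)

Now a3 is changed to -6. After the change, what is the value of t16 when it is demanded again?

New value of t16: 4.
Key observation: the change is absorbed at t14 — it re-runs but produces the same value, and the output's value is unchanged.

First evaluation (everything demanded from the output):
  t1 = absv(4) = 4
  t12 = max2(4, 4) = 4
  t14 = max2(-2, 4) = 4
  t16 = max2(4, 4) = 4

Propagation after the edit:
  t14: runs — a3 -2->-6; result 4 (same value as before).
  t16: checked — values it read are unchanged (t14 unchanged, t12 unchanged); reused cached 4 without running.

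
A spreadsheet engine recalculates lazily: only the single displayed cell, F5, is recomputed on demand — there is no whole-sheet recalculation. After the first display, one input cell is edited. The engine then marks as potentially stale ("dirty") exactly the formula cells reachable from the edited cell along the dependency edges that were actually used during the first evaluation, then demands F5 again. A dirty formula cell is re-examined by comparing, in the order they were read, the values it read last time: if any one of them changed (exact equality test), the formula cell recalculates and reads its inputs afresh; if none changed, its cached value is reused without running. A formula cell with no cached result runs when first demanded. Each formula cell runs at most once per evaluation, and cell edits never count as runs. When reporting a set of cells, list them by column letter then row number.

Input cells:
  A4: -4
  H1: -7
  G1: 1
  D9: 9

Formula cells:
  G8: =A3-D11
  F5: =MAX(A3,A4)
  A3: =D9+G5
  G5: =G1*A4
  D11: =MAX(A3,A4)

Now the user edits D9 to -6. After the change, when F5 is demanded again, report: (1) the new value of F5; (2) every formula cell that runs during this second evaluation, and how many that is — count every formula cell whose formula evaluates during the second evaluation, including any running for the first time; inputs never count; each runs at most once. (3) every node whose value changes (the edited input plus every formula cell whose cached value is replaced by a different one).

First evaluation (everything demanded from the output):
  G5 = 1 * -4 = -4
  A3 = 9 + -4 = 5
  F5 = MAX(5, -4) = 5

Propagation after the edit:
  A3: runs — D9 9->-6; result -10.
  F5: runs — A3 5->-10; result -4.

New value of F5: -4.
Formula cells that run: A3, F5 — 2 in total.
Values that change: A3, D9, F5.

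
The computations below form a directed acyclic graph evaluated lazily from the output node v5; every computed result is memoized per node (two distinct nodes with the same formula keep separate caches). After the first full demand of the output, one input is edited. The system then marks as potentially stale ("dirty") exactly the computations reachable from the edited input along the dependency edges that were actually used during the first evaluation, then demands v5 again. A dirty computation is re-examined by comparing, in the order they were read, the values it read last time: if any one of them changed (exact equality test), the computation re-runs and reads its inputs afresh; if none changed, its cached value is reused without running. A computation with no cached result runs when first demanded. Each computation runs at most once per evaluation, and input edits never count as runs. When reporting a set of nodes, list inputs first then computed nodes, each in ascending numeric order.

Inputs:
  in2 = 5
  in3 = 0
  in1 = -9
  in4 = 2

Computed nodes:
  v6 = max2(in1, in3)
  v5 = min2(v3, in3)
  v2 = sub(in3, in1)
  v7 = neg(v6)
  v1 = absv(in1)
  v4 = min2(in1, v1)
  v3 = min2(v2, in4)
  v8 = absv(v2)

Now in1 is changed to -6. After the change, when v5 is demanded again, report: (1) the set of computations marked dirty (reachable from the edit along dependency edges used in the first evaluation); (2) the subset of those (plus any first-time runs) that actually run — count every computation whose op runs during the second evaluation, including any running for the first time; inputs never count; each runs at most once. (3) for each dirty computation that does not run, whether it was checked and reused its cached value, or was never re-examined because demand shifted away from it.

The edit dirties: v2, v3, v5.
2 computations run: v2, v3.
Cache hits after checking: v5.
Note the absorption at v3: it re-runs yet its value is the same, leaving the output's value untouched.

First demand of the output computes:
  v2 = sub(0, -9) = 9
  v3 = min2(9, 2) = 2
  v5 = min2(2, 0) = 0

After the edit, cleaning proceeds:
  v2: a read changed (in1 -9->-6) — executes, giving 6.
  v3: a read changed (v2 9->6) — executes, giving 2 — identical to its old value.
  v5: dirty, but its reads are unchanged (v3 unchanged, in3 unchanged); cached 0 stands.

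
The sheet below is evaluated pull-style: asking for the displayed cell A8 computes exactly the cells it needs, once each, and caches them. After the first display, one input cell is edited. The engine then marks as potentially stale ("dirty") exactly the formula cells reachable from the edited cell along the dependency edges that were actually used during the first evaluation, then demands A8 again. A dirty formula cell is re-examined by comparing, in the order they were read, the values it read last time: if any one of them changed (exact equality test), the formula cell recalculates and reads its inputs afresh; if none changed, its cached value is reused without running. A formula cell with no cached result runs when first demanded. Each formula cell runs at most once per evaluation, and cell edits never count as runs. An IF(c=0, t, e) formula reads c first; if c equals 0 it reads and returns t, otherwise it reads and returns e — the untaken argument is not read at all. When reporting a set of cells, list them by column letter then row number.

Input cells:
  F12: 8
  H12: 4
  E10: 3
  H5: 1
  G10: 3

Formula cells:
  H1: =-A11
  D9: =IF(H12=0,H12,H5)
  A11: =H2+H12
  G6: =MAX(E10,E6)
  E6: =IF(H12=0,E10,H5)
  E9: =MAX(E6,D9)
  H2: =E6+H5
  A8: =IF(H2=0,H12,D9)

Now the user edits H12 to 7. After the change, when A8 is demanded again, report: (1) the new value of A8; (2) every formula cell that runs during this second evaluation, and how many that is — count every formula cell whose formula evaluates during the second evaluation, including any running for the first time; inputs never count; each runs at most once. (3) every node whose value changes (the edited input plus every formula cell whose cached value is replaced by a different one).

First demand of the output computes:
  D9 = IF(H12=0: H12=4 -> else branch H5) = 1
  E6 = IF(H12=0: H12=4 -> else branch H5) = 1
  H2 = 1 + 1 = 2
  A8 = IF(H2=0: H2=2 -> else branch D9) = 1

After the edit, cleaning proceeds:
  D9: a read changed (H12 4->7) — executes, giving 1 — identical to its old value.
  E6: a read changed (H12 4->7) — executes, giving 1 — identical to its old value.
  H2: dirty, but its reads are unchanged (E6 unchanged, H5 unchanged); cached 2 stands.
  A8: dirty, but its reads are unchanged (H2 unchanged, D9 unchanged); cached 1 stands.

Note where the cutoff bites: H2 is checked, finds nothing changed, and keeps its cache.

Demanding A8 again yields 1.
2 formula cells run: D9, E6.
The nodes whose values change: H12.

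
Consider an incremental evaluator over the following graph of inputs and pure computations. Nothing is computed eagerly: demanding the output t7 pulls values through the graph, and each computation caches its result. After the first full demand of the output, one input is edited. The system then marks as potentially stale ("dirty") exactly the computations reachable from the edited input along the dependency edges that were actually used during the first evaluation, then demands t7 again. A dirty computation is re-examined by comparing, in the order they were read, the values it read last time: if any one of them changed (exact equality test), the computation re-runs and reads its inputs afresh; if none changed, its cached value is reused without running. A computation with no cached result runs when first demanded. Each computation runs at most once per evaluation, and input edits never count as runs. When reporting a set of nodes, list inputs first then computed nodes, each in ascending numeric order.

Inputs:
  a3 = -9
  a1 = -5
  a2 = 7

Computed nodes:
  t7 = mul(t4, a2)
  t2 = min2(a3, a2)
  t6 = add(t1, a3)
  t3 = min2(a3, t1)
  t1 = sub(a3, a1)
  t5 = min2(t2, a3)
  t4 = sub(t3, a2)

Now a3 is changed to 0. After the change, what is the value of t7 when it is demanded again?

t7 now evaluates to -49.

Initial pass — values computed on the first demand:
  t1 = sub(-9, -5) = -4
  t3 = min2(-9, -4) = -9
  t4 = sub(-9, 7) = -16
  t7 = mul(-16, 7) = -112

Second demand — change propagation:
  t1: re-runs because a3 -9->0; new result 5.
  t3: re-runs because a3 -9->0; t1 -4->5; new result 0.
  t4: re-runs because t3 -9->0; new result -7.
  t7: re-runs because t4 -16->-7; new result -49.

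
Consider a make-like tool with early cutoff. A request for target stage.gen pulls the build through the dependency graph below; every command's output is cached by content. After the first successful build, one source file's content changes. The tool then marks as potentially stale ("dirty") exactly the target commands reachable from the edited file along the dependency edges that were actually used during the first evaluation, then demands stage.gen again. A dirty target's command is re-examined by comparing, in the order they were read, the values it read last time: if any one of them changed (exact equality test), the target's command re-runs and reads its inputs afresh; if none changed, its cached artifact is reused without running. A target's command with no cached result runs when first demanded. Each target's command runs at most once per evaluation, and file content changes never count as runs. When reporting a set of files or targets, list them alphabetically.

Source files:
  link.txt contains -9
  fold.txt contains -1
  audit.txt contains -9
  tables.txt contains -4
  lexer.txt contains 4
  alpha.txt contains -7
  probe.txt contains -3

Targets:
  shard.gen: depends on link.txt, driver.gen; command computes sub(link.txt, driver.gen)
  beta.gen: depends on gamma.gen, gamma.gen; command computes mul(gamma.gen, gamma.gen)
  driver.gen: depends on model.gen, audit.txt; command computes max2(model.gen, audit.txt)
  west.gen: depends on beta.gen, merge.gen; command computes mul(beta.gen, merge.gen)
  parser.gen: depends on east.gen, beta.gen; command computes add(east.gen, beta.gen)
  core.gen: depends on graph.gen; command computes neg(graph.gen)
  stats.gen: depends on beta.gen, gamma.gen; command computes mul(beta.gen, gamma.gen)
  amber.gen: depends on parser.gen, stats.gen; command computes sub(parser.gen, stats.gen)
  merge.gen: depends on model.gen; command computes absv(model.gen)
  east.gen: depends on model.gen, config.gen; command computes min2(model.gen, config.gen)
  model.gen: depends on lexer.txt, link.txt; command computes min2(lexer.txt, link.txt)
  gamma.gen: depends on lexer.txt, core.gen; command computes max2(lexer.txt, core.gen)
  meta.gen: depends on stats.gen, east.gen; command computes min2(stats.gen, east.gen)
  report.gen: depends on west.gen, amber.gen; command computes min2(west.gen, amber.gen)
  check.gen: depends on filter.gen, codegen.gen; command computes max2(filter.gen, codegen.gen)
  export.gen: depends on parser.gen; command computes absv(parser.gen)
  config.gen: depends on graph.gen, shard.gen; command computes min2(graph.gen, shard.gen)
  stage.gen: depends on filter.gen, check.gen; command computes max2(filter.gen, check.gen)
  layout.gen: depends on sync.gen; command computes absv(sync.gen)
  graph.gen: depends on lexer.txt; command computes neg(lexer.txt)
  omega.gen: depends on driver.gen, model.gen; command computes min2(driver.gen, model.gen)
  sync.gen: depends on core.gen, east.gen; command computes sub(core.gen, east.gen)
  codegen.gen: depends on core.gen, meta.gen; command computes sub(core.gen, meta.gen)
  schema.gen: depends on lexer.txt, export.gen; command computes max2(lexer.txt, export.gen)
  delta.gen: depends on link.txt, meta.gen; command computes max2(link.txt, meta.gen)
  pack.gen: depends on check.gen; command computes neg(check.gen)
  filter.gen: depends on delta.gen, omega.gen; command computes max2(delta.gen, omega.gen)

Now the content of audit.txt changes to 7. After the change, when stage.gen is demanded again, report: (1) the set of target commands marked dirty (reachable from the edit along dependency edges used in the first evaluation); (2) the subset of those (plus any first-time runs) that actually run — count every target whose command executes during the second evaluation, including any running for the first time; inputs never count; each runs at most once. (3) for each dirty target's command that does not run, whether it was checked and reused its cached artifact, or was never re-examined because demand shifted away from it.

The edit dirties: check.gen, codegen.gen, config.gen, delta.gen, driver.gen, east.gen, filter.gen, meta.gen, omega.gen, shard.gen, stage.gen.
10 target commands run: check.gen, codegen.gen, config.gen, delta.gen, driver.gen, east.gen, meta.gen, omega.gen, shard.gen, stage.gen.
Cache hits after checking: filter.gen.
Note where the cutoff bites: filter.gen is checked, finds nothing changed, and keeps its cache.

First demand of the output computes:
  graph.gen = neg(4) = -4
  core.gen = neg(-4) = 4
  gamma.gen = max2(4, 4) = 4
  beta.gen = mul(4, 4) = 16
  model.gen = min2(4, -9) = -9
  driver.gen = max2(-9, -9) = -9
  omega.gen = min2(-9, -9) = -9
  shard.gen = sub(-9, -9) = 0
  config.gen = min2(-4, 0) = -4
  east.gen = min2(-9, -4) = -9
  stats.gen = mul(16, 4) = 64
  meta.gen = min2(64, -9) = -9
  codegen.gen = sub(4, -9) = 13
  delta.gen = max2(-9, -9) = -9
  filter.gen = max2(-9, -9) = -9
  check.gen = max2(-9, 13) = 13
  stage.gen = max2(-9, 13) = 13

After the edit, cleaning proceeds:
  driver.gen: a read changed (audit.txt -9->7) — executes, giving 7.
  omega.gen: a read changed (driver.gen -9->7) — executes, giving -9 — identical to its old value.
  shard.gen: a read changed (driver.gen -9->7) — executes, giving -16.
  config.gen: a read changed (shard.gen 0->-16) — executes, giving -16.
  east.gen: a read changed (config.gen -4->-16) — executes, giving -16.
  meta.gen: a read changed (east.gen -9->-16) — executes, giving -16.
  codegen.gen: a read changed (meta.gen -9->-16) — executes, giving 20.
  delta.gen: a read changed (meta.gen -9->-16) — executes, giving -9 — identical to its old value.
  filter.gen: dirty, but its reads are unchanged (delta.gen unchanged, omega.gen unchanged); cached -9 stands.
  check.gen: a read changed (codegen.gen 13->20) — executes, giving 20.
  stage.gen: a read changed (check.gen 13->20) — executes, giving 20.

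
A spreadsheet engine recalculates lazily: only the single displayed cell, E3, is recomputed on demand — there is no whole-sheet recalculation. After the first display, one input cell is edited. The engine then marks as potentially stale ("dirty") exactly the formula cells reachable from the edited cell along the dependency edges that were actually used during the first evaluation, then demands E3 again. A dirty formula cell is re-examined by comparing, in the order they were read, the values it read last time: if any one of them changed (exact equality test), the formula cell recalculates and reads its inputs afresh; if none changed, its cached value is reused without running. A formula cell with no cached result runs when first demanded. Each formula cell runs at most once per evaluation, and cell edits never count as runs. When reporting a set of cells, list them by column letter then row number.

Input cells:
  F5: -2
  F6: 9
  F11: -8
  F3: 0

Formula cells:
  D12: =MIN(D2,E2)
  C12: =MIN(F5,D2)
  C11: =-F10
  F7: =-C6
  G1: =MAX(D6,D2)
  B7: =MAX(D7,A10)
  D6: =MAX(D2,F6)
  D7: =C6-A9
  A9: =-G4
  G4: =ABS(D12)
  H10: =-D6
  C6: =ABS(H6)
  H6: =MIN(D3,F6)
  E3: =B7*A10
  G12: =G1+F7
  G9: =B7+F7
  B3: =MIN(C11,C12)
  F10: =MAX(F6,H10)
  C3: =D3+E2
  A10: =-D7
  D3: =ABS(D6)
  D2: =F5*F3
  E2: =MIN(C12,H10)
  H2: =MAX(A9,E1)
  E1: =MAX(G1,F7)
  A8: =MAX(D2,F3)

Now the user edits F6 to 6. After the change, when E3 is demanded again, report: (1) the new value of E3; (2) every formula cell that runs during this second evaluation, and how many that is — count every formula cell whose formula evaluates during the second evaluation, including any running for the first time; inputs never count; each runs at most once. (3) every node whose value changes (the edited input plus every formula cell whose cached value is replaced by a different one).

New value of E3: -144.
Formula cells that run: A9, A10, B7, C6, D3, D6, D7, D12, E2, E3, G4, H6, H10 — 13 in total.
Values that change: A9, A10, B7, C6, D3, D6, D7, D12, E2, E3, F6, G4, H6, H10.

First evaluation (everything demanded from the output):
  D2 = -2 * 0 = 0
  C12 = MIN(-2, 0) = -2
  D6 = MAX(0, 9) = 9
  D3 = ABS(9) = 9
  H6 = MIN(9, 9) = 9
  C6 = ABS(9) = 9
  H10 = -(9) = -9
  E2 = MIN(-2, -9) = -9
  D12 = MIN(0, -9) = -9
  G4 = ABS(-9) = 9
  A9 = -(9) = -9
  D7 = 9 - -9 = 18
  A10 = -(18) = -18
  B7 = MAX(18, -18) = 18
  E3 = 18 * -18 = -324

Propagation after the edit:
  D6: runs — F6 9->6; result 6.
  D3: runs — D6 9->6; result 6.
  H6: runs — D3 9->6; F6 9->6; result 6.
  C6: runs — H6 9->6; result 6.
  H10: runs — D6 9->6; result -6.
  E2: runs — H10 -9->-6; result -6.
  D12: runs — E2 -9->-6; result -6.
  G4: runs — D12 -9->-6; result 6.
  A9: runs — G4 9->6; result -6.
  D7: runs — C6 9->6; A9 -9->-6; result 12.
  A10: runs — D7 18->12; result -12.
  B7: runs — D7 18->12; A10 -18->-12; result 12.
  E3: runs — B7 18->12; A10 -18->-12; result -144.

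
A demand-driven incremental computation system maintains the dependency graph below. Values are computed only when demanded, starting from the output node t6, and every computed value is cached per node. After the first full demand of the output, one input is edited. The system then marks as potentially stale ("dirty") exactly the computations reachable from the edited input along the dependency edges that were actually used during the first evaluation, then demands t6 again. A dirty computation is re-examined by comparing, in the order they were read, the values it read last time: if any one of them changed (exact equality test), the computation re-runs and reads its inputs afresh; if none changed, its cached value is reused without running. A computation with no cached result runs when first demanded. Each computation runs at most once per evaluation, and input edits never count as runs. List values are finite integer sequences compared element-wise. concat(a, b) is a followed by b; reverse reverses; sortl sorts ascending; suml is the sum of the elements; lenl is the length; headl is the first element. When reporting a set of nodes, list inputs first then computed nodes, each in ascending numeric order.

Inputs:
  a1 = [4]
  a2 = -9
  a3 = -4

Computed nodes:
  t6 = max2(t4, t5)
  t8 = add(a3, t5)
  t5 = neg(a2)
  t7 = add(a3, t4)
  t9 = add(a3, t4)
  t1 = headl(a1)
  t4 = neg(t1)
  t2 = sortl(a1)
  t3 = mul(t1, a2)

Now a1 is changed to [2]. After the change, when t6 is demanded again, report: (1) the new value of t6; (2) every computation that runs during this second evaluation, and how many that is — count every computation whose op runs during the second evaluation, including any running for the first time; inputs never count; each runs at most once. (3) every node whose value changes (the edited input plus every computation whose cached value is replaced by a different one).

New value of t6: 9.
Computations that run: t1, t4, t6 — 3 in total.
Values that change: a1, t1, t4.

First evaluation (everything demanded from the output):
  t1 = headl([4]) = 4
  t4 = neg(4) = -4
  t5 = neg(-9) = 9
  t6 = max2(-4, 9) = 9

Propagation after the edit:
  t1: runs — a1 [4]->[2]; result 2.
  t4: runs — t1 4->2; result -2.
  t6: runs — t4 -4->-2; result 9 (same value as before).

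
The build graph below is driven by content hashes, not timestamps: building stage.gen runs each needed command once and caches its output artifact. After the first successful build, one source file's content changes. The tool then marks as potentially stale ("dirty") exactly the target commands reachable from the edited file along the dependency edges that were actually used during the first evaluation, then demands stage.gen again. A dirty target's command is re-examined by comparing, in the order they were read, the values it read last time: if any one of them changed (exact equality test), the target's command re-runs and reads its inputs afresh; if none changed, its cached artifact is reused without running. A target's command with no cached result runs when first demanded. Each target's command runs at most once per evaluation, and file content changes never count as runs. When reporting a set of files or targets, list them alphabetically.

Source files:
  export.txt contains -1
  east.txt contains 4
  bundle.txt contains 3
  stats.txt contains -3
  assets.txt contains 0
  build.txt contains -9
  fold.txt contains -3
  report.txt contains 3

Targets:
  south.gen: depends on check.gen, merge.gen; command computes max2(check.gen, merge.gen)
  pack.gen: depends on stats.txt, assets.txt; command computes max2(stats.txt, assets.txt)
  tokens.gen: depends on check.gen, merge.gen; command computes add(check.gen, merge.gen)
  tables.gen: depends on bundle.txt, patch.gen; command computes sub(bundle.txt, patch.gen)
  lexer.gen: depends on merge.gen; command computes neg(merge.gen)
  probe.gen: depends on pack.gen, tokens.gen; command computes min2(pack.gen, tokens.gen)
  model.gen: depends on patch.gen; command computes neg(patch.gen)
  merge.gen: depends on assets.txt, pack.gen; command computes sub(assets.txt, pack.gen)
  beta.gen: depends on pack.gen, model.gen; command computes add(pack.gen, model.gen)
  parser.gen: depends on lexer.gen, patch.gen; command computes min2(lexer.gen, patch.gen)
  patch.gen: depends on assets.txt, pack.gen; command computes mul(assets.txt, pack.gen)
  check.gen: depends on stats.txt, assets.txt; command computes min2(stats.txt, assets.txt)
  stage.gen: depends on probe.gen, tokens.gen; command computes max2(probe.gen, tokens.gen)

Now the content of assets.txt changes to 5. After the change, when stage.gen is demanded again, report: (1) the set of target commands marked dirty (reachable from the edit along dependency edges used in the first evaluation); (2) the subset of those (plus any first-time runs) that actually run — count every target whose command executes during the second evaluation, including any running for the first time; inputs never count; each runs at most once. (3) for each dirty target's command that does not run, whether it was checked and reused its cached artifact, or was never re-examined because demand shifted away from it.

Dirty set: check.gen, merge.gen, pack.gen, probe.gen, stage.gen, tokens.gen.
Run set: check.gen, merge.gen, pack.gen, probe.gen (4 run).
Re-examined without running (cache reused): stage.gen, tokens.gen.
The important point: at tokens.gen every value read last time is unchanged, so the dirty flag clears without a run.

Initial pass — values computed on the first demand:
  check.gen = min2(-3, 0) = -3
  pack.gen = max2(-3, 0) = 0
  merge.gen = sub(0, 0) = 0
  tokens.gen = add(-3, 0) = -3
  probe.gen = min2(0, -3) = -3
  stage.gen = max2(-3, -3) = -3

Second demand — change propagation:
  check.gen: re-runs because assets.txt 0->5; new result -3 (unchanged).
  pack.gen: re-runs because assets.txt 0->5; new result 5.
  merge.gen: re-runs because assets.txt 0->5; pack.gen 0->5; new result 0 (unchanged).
  tokens.gen: re-examined; everything it read last time is the same (check.gen unchanged, merge.gen unchanged) — cache -3 kept, no run.
  probe.gen: re-runs because pack.gen 0->5; new result -3 (unchanged).
  stage.gen: re-examined; everything it read last time is the same (probe.gen unchanged, tokens.gen unchanged) — cache -3 kept, no run.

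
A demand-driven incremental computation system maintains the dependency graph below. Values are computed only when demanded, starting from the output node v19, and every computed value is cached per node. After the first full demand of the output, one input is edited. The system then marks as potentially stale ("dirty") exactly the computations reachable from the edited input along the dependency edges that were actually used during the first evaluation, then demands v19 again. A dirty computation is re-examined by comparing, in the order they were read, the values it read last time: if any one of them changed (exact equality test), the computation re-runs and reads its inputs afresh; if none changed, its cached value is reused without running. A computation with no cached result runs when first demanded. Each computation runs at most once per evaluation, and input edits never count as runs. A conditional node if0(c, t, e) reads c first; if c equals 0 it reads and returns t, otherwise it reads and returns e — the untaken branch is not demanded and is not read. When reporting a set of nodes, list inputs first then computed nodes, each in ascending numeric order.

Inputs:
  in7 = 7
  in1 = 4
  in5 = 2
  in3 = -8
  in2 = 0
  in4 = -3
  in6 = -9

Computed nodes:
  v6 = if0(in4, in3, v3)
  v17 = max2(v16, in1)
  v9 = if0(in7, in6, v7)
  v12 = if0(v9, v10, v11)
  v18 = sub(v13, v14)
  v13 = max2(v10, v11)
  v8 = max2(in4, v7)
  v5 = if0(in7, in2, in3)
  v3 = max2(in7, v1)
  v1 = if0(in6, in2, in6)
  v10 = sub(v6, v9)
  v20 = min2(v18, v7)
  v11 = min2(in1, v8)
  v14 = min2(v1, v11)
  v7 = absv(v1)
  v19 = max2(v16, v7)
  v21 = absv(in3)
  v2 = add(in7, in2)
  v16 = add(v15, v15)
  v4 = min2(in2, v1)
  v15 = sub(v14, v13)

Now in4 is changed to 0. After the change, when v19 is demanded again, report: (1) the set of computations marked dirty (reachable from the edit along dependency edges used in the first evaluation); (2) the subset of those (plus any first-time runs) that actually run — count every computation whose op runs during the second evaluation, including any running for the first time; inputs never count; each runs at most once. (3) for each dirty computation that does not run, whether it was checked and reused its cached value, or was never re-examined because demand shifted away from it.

Marked dirty: v6, v8, v10, v11, v13, v14, v15, v16, v19.
Computations that run: v6, v8, v10, v13 — 4 in total.
Checked but reused from cache: v11, v14, v15, v16, v19.
Key observation: the cutoff stops propagation at v11 — its inputs' values are unchanged, so it reuses its cache.

First evaluation (everything demanded from the output):
  v1 = if0(in6=-9 -> else branch in6) = -9
  v3 = max2(7, -9) = 7
  v6 = if0(in4=-3 -> else branch v3) = 7
  v7 = absv(-9) = 9
  v8 = max2(-3, 9) = 9
  v9 = if0(in7=7 -> else branch v7) = 9
  v10 = sub(7, 9) = -2
  v11 = min2(4, 9) = 4
  v13 = max2(-2, 4) = 4
  v14 = min2(-9, 4) = -9
  v15 = sub(-9, 4) = -13
  v16 = add(-13, -13) = -26
  v19 = max2(-26, 9) = 9

Propagation after the edit:
  v6: runs — in4 -3->0; result -8.
  v8: runs — in4 -3->0; result 9 (same value as before).
  v10: runs — v6 7->-8; result -17.
  v11: checked — values it read are unchanged (in1 unchanged, v8 unchanged); reused cached 4 without running.
  v13: runs — v10 -2->-17; result 4 (same value as before).
  v14: checked — values it read are unchanged (v1 unchanged, v11 unchanged); reused cached -9 without running.
  v15: checked — values it read are unchanged (v14 unchanged, v13 unchanged); reused cached -13 without running.
  v16: checked — values it read are unchanged (v15 unchanged, v15 unchanged); reused cached -26 without running.
  v19: checked — values it read are unchanged (v16 unchanged, v7 unchanged); reused cached 9 without running.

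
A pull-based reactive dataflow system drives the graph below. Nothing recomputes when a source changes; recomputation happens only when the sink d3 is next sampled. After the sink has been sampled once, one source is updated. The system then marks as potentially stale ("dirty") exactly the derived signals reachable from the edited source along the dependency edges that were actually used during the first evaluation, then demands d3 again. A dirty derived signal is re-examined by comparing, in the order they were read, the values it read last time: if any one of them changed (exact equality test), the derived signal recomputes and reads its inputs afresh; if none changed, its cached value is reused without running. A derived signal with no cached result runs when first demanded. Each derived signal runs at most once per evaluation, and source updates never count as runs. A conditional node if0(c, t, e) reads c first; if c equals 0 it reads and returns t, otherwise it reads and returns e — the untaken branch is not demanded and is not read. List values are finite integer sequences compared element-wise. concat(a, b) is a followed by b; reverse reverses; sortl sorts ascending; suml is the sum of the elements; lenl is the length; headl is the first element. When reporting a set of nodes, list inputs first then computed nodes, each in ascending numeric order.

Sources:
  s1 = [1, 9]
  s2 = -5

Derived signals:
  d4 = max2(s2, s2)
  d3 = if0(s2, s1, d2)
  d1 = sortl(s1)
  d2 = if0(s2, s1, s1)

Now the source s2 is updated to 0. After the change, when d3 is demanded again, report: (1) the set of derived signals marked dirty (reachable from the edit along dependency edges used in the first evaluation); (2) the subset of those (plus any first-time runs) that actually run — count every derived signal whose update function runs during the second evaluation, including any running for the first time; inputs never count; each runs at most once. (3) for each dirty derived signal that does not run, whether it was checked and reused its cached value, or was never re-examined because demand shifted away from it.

Marked dirty: d2, d3.
Derived signals that run: d3 — 1 in total.
Never re-examined (demand shifted away): d2.
Key observation: a condition flipped, so demand moved to the other branch — d2 is never re-examined.

First evaluation (everything demanded from the output):
  d2 = if0(s2=-5 -> else branch s1) = [1, 9]
  d3 = if0(s2=-5 -> else branch d2) = [1, 9]

Propagation after the edit:
  d2: marked dirty but never re-examined — demand shifted away from it.
  d3: runs — s2 -5->0; result [1, 9] (same value as before).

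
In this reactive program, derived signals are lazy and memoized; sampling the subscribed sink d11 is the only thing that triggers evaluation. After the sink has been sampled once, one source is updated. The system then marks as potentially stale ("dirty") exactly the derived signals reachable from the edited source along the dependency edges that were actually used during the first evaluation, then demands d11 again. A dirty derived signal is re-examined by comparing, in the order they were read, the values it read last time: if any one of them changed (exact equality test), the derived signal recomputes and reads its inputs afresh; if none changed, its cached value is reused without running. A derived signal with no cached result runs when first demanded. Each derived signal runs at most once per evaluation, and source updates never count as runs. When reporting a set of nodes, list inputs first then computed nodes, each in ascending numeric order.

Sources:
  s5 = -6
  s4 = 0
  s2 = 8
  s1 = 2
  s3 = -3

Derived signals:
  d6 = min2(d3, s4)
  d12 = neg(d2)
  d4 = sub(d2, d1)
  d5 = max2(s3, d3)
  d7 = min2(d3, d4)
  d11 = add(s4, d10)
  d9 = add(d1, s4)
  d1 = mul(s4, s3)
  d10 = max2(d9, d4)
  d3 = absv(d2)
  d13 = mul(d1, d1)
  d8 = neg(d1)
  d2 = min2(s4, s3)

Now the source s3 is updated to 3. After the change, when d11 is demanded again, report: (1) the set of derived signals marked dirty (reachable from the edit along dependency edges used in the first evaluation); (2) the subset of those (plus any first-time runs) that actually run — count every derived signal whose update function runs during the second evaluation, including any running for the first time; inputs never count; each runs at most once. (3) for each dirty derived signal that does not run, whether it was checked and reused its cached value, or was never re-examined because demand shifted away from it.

The edit dirties: d1, d2, d4, d9, d10, d11.
4 derived signals run: d1, d2, d4, d10.
Cache hits after checking: d9, d11.
Note where the cutoff bites: d9 is checked, finds nothing changed, and keeps its cache.

First demand of the output computes:
  d1 = mul(0, -3) = 0
  d2 = min2(0, -3) = -3
  d4 = sub(-3, 0) = -3
  d9 = add(0, 0) = 0
  d10 = max2(0, -3) = 0
  d11 = add(0, 0) = 0

After the edit, cleaning proceeds:
  d1: a read changed (s3 -3->3) — executes, giving 0 — identical to its old value.
  d2: a read changed (s3 -3->3) — executes, giving 0.
  d4: a read changed (d2 -3->0) — executes, giving 0.
  d9: dirty, but its reads are unchanged (d1 unchanged, s4 unchanged); cached 0 stands.
  d10: a read changed (d4 -3->0) — executes, giving 0 — identical to its old value.
  d11: dirty, but its reads are unchanged (s4 unchanged, d10 unchanged); cached 0 stands.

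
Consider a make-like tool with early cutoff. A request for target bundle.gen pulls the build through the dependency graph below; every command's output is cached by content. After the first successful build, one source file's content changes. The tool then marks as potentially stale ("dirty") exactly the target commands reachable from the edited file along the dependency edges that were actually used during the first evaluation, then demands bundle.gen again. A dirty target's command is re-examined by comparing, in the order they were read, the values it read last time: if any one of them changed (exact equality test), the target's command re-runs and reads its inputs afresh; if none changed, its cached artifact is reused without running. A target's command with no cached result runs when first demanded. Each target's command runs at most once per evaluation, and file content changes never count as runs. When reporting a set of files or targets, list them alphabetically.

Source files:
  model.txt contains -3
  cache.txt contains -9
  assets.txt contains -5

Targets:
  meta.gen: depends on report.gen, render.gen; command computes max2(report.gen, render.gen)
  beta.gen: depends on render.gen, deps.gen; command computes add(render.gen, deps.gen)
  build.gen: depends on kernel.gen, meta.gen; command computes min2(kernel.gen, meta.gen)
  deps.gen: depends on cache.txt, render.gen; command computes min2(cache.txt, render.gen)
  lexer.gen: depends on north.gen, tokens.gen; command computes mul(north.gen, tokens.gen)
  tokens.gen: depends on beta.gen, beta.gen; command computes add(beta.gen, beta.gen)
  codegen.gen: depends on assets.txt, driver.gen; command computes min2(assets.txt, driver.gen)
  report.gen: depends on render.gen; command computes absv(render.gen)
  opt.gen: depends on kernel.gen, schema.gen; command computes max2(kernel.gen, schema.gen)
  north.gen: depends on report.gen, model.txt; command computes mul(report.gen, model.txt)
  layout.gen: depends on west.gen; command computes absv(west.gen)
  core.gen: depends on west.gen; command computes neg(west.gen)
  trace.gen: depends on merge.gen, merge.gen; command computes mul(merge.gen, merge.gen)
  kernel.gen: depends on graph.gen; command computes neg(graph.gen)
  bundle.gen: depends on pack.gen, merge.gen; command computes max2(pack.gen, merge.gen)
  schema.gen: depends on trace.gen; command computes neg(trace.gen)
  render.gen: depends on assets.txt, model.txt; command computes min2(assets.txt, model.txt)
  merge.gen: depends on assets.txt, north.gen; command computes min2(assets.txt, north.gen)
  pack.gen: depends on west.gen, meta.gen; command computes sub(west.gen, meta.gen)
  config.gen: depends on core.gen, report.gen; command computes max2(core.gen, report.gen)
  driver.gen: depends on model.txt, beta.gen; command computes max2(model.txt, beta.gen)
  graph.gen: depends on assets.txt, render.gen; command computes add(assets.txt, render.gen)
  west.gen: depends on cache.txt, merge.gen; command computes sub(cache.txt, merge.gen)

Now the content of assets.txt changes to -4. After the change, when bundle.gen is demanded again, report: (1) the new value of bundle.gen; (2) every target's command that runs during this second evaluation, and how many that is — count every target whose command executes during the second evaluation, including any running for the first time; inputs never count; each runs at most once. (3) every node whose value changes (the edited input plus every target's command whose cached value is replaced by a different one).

First demand of the output computes:
  render.gen = min2(-5, -3) = -5
  report.gen = absv(-5) = 5
  meta.gen = max2(5, -5) = 5
  north.gen = mul(5, -3) = -15
  merge.gen = min2(-5, -15) = -15
  west.gen = sub(-9, -15) = 6
  pack.gen = sub(6, 5) = 1
  bundle.gen = max2(1, -15) = 1

After the edit, cleaning proceeds:
  render.gen: a read changed (assets.txt -5->-4) — executes, giving -4.
  report.gen: a read changed (render.gen -5->-4) — executes, giving 4.
  meta.gen: a read changed (report.gen 5->4; render.gen -5->-4) — executes, giving 4.
  north.gen: a read changed (report.gen 5->4) — executes, giving -12.
  merge.gen: a read changed (assets.txt -5->-4; north.gen -15->-12) — executes, giving -12.
  west.gen: a read changed (merge.gen -15->-12) — executes, giving 3.
  pack.gen: a read changed (west.gen 6->3; meta.gen 5->4) — executes, giving -1.
  bundle.gen: a read changed (pack.gen 1->-1; merge.gen -15->-12) — executes, giving -1.

Demanding bundle.gen again yields -1.
8 target commands run: bundle.gen, merge.gen, meta.gen, north.gen, pack.gen, render.gen, report.gen, west.gen.
The nodes whose values change: assets.txt, bundle.gen, merge.gen, meta.gen, north.gen, pack.gen, render.gen, report.gen, west.gen.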